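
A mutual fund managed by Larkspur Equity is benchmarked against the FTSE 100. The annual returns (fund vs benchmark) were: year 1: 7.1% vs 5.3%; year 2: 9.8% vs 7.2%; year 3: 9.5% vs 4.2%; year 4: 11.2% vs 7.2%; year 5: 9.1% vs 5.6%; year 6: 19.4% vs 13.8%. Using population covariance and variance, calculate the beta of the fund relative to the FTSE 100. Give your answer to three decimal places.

r̄p = 11.0167%,  r̄m = 7.2167%
Cov = Σ(rp − r̄p)(rm − r̄m) / 6 = 11.7314
Var(rm) = Σ(rm − r̄m)² / 6 = 9.7881
β = Cov / Var = 11.7314 / 9.7881 = 1.1985

1.199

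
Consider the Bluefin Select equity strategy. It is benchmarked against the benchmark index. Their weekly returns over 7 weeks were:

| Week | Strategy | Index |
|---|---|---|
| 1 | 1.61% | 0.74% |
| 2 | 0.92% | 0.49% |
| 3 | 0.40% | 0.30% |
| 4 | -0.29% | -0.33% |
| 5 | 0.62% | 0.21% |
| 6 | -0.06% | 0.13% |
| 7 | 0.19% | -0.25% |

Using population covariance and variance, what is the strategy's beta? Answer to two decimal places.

r̄p = 0.4843%,  r̄m = 0.1843%
Cov = Σ(rp − r̄p)(rm − r̄m) / 7 = 0.1869
Var(rm) = Σ(rm − r̄m)² / 7 = 0.1246
β = Cov / Var = 0.1869 / 0.1246 = 1.5000

1.50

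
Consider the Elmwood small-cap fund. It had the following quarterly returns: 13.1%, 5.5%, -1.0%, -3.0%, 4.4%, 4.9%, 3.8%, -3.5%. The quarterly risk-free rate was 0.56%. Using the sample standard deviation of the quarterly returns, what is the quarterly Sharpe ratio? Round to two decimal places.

r̄ = (13.1 + 5.5 − 1 − 3 + 4.4 + 4.9 + 3.8 − 3.5) / 8 = 3.0250%
Σ(r − r̄)² = (13.1 − 3.0250)² + (5.5 − 3.0250)² + … = 208.7150
σ = √[208.7150 / 7] = 5.4604%
Sharpe = (r̄ − rf) / σ = (3.0250 − 0.56) / 5.4604 = 2.4650 / 5.4604 = 0.4514

0.45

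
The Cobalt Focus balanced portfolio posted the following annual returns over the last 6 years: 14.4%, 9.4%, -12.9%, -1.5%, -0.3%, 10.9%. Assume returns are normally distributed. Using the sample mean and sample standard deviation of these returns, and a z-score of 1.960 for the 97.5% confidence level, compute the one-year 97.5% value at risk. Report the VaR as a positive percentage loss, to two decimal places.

16.59

r̄ = (14.4 + 9.4 − 12.9 − 1.5 − 0.3 + 10.9) / 6 = 20.00 / 6 = 3.3333%
Σ(r − r̄)² = 516.6133; sample σ = √(516.6133/5) = 10.1648%
VaR = −(r̄ − z·σ) = −(3.3333 − 1.960 × 10.1648) = −(-16.5897) = 16.5897%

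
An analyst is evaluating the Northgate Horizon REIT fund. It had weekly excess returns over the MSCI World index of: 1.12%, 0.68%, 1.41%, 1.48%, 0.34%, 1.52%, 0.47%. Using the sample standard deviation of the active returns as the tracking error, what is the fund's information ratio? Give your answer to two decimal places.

μ = (1.12 + 0.68 + 1.41 + 1.48 + 0.34 + 1.52 + 0.47) / 7 = 1.0029%
Σ(r − μ)² = 1.5021; sample σ = √(1.5021/6) = 0.5003%
IR = μ / tracking error = 1.0029 / 0.5003 = 2.0046

2.00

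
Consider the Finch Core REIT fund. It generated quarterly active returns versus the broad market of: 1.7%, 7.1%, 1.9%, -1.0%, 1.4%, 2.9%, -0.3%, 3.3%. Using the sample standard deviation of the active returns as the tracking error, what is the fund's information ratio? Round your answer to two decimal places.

μ = (1.7 + 7.1 + 1.9 − 1 + 1.4 + 2.9 − 0.3 + 3.3) / 8 = 2.1250%
Σ(r − μ)² = (1.7 − 2.1250)² + (7.1 − 2.1250)² + (1.9 − 2.1250)² + … = 43.1350
σ = √[43.1350 / 7] = 2.4824%
IR = μ / tracking error = 2.1250 / 2.4824 = 0.8560

0.86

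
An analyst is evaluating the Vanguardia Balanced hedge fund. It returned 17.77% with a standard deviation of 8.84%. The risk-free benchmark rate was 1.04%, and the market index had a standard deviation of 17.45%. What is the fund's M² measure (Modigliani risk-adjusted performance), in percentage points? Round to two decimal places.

Sharpe = (Rp − Rf) / σp = (17.77% − 1.04%) / 8.84% = 1.8925
M² = Rf + Sharpe × σm = 1.04% + 1.8925 × 17.45% = 34.0641%

34.06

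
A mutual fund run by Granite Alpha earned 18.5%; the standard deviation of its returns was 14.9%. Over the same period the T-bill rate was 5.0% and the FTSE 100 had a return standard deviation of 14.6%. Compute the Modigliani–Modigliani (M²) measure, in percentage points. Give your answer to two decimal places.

18.23

Sharpe = (Rp − Rf) / σp = (18.5% − 5.0%) / 14.9% = 0.9060
M² = Rf + Sharpe × σm = 5.0% + 0.9060 × 14.6% = 18.2276%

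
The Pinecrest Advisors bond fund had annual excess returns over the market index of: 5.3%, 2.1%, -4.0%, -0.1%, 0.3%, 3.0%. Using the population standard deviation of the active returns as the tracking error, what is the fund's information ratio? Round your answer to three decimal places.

Mean return r̄ = 6.60 / 6 = 1.1000%
Σ(r − r̄)² = (5.3 − 1.1000)² + (2.1 − 1.1000)² + (-4 − 1.1000)² + … = 50.3400
σ = √[50.3400 / 6] = 2.8965%
IR = r̄ / tracking error = 1.1000 / 2.8965 = 0.3798

0.380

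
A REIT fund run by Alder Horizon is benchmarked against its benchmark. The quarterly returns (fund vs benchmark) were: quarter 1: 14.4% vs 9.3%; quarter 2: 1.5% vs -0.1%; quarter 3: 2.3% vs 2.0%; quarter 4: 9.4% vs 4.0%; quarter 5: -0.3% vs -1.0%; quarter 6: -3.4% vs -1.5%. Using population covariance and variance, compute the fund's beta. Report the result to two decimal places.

r̄p = 3.9833%,  r̄m = 2.1167%
Cov = Σ(rp − r̄p)(rm − r̄m) / 6 = 21.7969
Var(rm) = Σ(rm − r̄m)² / 6 = 13.8114
β = Cov / Var = 21.7969 / 13.8114 = 1.5782

1.58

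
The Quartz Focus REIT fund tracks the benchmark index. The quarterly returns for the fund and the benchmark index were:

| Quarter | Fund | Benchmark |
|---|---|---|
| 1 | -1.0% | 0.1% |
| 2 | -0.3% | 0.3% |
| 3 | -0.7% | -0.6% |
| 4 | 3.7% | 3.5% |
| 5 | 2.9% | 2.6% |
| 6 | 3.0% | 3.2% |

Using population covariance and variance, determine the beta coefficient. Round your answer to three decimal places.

r̄p = 1.2667%,  r̄m = 1.5167%
Cov = Σ(rp − r̄p)(rm − r̄m) / 6 = 3.1322
Var(rm) = Σ(rm − r̄m)² / 6 = 2.6514
β = Cov / Var = 3.1322 / 2.6514 = 1.1813

1.181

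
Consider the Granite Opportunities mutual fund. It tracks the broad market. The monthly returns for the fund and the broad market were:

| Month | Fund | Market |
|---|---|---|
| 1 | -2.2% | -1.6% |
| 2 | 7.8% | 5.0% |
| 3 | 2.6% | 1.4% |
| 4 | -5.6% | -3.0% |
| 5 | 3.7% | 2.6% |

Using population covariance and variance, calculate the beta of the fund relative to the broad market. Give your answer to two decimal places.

r̄p = 1.2600%,  r̄m = 0.8800%
Cov = Σ(rp − r̄p)(rm − r̄m) / 5 = 13.4072
Var(rm) = Σ(rm − r̄m)² / 5 = 8.2816
β = Cov / Var = 13.4072 / 8.2816 = 1.6189

1.62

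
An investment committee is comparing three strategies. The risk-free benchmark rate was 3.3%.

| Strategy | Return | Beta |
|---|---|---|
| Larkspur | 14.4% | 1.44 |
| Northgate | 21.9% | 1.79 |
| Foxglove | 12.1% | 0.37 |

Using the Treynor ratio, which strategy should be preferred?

Larkspur: Treynor = (14.4% − 3.3%) / 1.44 = 7.708
Northgate: Treynor = (21.9% − 3.3%) / 1.79 = 10.391
Foxglove: Treynor = (12.1% − 3.3%) / 0.37 = 23.784
Highest: Foxglove (23.784).

Foxglove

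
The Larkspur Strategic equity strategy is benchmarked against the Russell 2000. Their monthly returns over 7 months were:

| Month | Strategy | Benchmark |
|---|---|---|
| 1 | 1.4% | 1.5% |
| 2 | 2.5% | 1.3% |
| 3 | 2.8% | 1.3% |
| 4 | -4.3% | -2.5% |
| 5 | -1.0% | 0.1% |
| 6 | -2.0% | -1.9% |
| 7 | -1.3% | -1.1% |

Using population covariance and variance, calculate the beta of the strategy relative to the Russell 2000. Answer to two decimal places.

1.49

r̄p = -0.2714%,  r̄m = -0.1857%
Cov = Σ(rp − r̄p)(rm − r̄m) / 7 = 3.5024
Var(rm) = Σ(rm − r̄m)² / 7 = 2.3527
β = Cov / Var = 3.5024 / 2.3527 = 1.4887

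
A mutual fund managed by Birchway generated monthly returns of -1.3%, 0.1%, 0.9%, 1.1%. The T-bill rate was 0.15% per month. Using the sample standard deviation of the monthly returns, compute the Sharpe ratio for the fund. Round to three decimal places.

0.046

Mean return r̄ = 0.80 / 4 = 0.2000%
Sample std dev = √[3.5600 / 3] = 1.0893%
Sharpe = (r̄ − rf) / σ = (0.2000 − 0.15) / 1.0893 = 0.0500 / 1.0893 = 0.0459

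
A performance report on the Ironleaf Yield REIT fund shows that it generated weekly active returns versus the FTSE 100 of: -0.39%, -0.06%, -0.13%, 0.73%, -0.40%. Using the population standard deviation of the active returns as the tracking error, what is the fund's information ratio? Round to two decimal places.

-0.12

Mean return r̄ = -0.250 / 5 = -0.0500%
Population std dev = √[0.8530 / 5] = 0.4130%
IR = r̄ / tracking error = -0.0500 / 0.4130 = -0.1211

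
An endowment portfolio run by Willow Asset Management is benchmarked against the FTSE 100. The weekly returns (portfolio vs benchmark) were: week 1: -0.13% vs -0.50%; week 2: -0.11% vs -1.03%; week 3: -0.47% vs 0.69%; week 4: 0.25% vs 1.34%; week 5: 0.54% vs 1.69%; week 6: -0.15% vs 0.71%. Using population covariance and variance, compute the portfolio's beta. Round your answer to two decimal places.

0.19

r̄p = -0.0117%,  r̄m = 0.4833%
Cov = Σ(rp − r̄p)(rm − r̄m) / 6 = 0.1715
Var(rm) = Σ(rm − r̄m)² / 6 = 0.9235
β = Cov / Var = 0.1715 / 0.9235 = 0.1857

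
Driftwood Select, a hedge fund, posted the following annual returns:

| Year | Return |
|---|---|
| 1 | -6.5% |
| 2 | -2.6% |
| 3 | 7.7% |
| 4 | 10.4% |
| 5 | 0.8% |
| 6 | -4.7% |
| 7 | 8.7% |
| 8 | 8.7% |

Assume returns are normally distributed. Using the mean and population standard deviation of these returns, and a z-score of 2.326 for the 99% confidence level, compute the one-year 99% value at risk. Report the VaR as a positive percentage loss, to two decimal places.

Mean return r̄ = 22.50 / 8 = 2.8125%
Σ(r − r̄)² = 327.2888; population σ = √(327.2888/8) = 6.3962%
VaR = −(r̄ − z·σ) = −(2.8125 − 2.326 × 6.3962) = −(-12.0651) = 12.0651%

12.07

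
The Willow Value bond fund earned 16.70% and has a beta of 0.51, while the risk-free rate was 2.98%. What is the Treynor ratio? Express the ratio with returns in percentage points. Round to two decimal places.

26.90

Treynor = (Rp − Rf) / β = (16.70% − 2.98%) / 0.51 = 13.72 / 0.51 = 26.9020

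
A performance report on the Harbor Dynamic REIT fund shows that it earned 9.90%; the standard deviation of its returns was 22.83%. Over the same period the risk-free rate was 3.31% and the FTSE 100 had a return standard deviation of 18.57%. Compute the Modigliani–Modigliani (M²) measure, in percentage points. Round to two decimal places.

Sharpe = (Rp − Rf) / σp = (9.90% − 3.31%) / 22.83% = 0.2887
M² = Rf + Sharpe × σm = 3.31% + 0.2887 × 18.57% = 8.6712%

8.67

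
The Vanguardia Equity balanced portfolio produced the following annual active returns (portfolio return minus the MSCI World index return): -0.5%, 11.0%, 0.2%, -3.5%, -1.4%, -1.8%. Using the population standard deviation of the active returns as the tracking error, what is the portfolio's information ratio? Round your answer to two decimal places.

0.14

r̄ = (-0.5 + 11 + 0.2 − 3.5 − 1.4 − 1.8) / 6 = 4.00 / 6 = 0.6667%
Population σ = √[Σ(r − r̄)² / 6] = √[136.0733 / 6] = √22.6789 = 4.7622%
IR = r̄ / tracking error = 0.6667 / 4.7622 = 0.1400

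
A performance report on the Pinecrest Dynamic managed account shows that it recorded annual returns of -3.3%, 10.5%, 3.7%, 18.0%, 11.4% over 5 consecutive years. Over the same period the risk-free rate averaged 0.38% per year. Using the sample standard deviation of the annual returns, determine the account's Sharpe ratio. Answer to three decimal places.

0.945

r̄ = (-3.3 + 10.5 + 3.7 + 18 + 11.4) / 5 = 8.0600%
Sample std dev = √[263.9720 / 4] = 8.1236%
Sharpe = (r̄ − rf) / σ = (8.0600 − 0.38) / 8.1236 = 7.6800 / 8.1236 = 0.9454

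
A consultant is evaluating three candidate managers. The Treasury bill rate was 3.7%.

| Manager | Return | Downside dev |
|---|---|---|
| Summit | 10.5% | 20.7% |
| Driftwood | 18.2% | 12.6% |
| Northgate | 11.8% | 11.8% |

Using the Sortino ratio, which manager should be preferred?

Driftwood

Summit: Sortino ratio = (10.5% − 3.7%) / 20.7% = 0.329
Driftwood: Sortino ratio = (18.2% − 3.7%) / 12.6% = 1.151
Northgate: Sortino ratio = (11.8% − 3.7%) / 11.8% = 0.686
Highest: Driftwood (1.151).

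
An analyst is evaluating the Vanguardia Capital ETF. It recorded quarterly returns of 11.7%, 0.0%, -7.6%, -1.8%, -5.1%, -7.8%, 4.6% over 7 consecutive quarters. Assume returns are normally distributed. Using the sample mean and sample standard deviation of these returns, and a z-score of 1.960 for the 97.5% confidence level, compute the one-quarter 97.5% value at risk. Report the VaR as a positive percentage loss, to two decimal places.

Mean return r̄ = -6.00 / 7 = -0.8571%
Σ(r − r̄)² = (11.7 − (-0.8571))² + (0 − (-0.8571))² + … = 300.7571
sample σ = √(300.7571 / 6) = √50.1262 = 7.0800%
VaR = −(r̄ − z·σ) = −(-0.8571 − 1.960 × 7.0800) = −(-14.7339) = 14.7339%

14.73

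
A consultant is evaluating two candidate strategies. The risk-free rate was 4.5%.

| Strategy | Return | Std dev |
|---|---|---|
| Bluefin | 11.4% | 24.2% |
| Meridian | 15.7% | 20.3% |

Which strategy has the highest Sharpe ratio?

Meridian

Bluefin: Sharpe ratio = (11.4% − 4.5%) / 24.2% = 0.285
Meridian: Sharpe ratio = (15.7% − 4.5%) / 20.3% = 0.552
Highest: Meridian (0.552).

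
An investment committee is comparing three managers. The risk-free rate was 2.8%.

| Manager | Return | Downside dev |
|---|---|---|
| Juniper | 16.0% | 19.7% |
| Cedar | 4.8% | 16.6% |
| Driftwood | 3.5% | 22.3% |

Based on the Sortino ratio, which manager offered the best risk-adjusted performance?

Juniper: Sortino ratio = (16.0% − 2.8%) / 19.7% = 0.670
Cedar: Sortino ratio = (4.8% − 2.8%) / 16.6% = 0.120
Driftwood: Sortino ratio = (3.5% − 2.8%) / 22.3% = 0.031
Highest: Juniper (0.670).

Juniper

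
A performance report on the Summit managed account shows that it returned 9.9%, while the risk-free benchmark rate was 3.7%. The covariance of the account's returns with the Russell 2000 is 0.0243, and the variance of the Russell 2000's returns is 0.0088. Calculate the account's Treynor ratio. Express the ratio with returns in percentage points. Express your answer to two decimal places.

2.25

β = Cov / Var = 0.0243 / 0.0088 = 2.7614
Treynor = (Rp − Rf) / β = (9.9% − 3.7%) / 2.7614 = 6.20 / 2.7614 = 2.2452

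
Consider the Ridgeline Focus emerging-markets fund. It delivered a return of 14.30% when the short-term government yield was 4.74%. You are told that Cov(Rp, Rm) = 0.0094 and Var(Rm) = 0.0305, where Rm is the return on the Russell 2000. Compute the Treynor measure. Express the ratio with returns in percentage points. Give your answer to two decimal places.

β = Cov / Var = 0.0094 / 0.0305 = 0.3082
Treynor = (Rp − Rf) / β = (14.30% − 4.74%) / 0.3082 = 9.56 / 0.3082 = 31.0188

31.02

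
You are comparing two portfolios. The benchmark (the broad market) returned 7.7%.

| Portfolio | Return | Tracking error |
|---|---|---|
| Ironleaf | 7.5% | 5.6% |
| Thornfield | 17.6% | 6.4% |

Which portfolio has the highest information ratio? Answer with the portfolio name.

Ironleaf: IR = (7.5% − 7.7%) / 5.6% = -0.036
Thornfield: IR = (17.6% − 7.7%) / 6.4% = 1.547
Highest: Thornfield (1.547).

Thornfield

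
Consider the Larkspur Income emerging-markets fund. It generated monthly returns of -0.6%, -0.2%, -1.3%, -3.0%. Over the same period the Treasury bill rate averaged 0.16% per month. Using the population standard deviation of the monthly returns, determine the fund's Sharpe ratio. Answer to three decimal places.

r̄ = (-0.6 − 0.2 − 1.3 − 3) / 4 = -1.2750%
Σ(r − r̄)² = (-0.6 − (-1.2750))² + (-0.2 − (-1.2750))² + (-1.3 − (-1.2750))² + … = 4.5875
σ = √[4.5875 / 4] = 1.0709%
Sharpe = (r̄ − rf) / σ = (-1.2750 − 0.16) / 1.0709 = -1.4350 / 1.0709 = -1.3400

-1.340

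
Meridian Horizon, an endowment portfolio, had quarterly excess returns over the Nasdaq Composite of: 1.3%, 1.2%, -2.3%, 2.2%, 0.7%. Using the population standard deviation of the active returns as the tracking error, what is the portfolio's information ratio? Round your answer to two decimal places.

0.40

μ = (1.3 + 1.2 − 2.3 + 2.2 + 0.7) / 5 = 0.6200%
Population std dev = √[11.8280 / 5] = 1.5381%
IR = μ / tracking error = 0.6200 / 1.5381 = 0.4031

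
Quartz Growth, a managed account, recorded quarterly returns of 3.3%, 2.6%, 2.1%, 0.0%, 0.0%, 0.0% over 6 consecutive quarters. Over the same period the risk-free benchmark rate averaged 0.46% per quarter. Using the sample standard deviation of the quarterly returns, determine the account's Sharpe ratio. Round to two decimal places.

0.58

Mean return r̄ = 8.00 / 6 = 1.3333%
Σ(r − r̄)² = (3.3 − 1.3333)² + (2.6 − 1.3333)² + … = 11.3933
σ = √[11.3933 / 5] = 1.5095%
Sharpe = (r̄ − rf) / σ = (1.3333 − 0.46) / 1.5095 = 0.8733 / 1.5095 = 0.5785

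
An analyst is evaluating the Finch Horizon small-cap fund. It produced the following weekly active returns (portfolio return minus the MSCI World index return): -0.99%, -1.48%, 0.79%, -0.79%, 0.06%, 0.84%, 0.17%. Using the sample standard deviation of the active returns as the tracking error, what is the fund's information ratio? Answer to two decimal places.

-0.22

r̄ = (-0.99 − 1.48 + 0.79 − 0.79 + 0.06 + 0.84 + 0.17) / 7 = -0.2000%
Σ(r − r̄)² = (-0.99 − (-0.2000))² + (-1.48 − (-0.2000))² + … = 4.8768
sample σ = √(4.8768 / 6) = √0.8128 = 0.9016%
IR = r̄ / tracking error = -0.2000 / 0.9016 = -0.2218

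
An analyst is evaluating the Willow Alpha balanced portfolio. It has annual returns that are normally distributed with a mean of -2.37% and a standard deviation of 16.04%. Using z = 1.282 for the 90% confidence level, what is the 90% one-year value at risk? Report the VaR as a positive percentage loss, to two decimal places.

VaR (as % loss) = −(μ − z·σ) = −(-2.37% − 1.282 × 16.04%) = −(-22.93328%) = 22.93328%

22.93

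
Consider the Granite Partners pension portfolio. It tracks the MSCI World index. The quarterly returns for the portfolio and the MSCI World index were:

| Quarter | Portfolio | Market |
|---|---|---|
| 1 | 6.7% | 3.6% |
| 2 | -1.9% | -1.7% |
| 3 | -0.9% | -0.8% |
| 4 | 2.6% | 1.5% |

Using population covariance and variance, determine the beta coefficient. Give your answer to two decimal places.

r̄p = 1.6250%,  r̄m = 0.6500%
Cov = Σ(rp − r̄p)(rm − r̄m) / 4 = 6.9363
Var(rm) = Σ(rm − r̄m)² / 4 = 4.2625
β = Cov / Var = 6.9363 / 4.2625 = 1.6273

1.63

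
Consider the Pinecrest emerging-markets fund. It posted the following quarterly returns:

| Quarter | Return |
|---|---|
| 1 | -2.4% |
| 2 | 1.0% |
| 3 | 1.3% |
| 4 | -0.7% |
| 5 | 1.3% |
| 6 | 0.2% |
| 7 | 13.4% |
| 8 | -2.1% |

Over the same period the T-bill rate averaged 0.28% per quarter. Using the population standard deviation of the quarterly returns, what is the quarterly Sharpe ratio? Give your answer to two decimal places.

Mean return r̄ = 12.00 / 8 = 1.5000%
Population std dev = √[176.6400 / 8] = 4.6989%
Sharpe = (r̄ − rf) / σ = (1.5000 − 0.28) / 4.6989 = 1.2200 / 4.6989 = 0.2596

0.26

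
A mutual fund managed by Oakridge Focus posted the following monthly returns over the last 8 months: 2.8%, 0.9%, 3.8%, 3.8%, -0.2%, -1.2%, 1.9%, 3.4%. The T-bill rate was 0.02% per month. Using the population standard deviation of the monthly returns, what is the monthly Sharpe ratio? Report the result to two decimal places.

1.06

μ = (2.8 + 0.9 + 3.8 + 3.8 − 0.2 − 1.2 + 1.9 + 3.4) / 8 = 15.20 / 8 = 1.9000%
Σ(r − μ)² = 25.3000; population σ = √(25.3000/8) = 1.7783%
Sharpe = (μ − rf) / σ = (1.9000 − 0.02) / 1.7783 = 1.8800 / 1.7783 = 1.0572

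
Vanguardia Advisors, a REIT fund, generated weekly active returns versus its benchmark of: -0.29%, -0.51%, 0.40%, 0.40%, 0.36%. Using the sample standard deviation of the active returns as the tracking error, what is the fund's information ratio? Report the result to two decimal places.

r̄ = (-0.29 − 0.51 + 0.4 + 0.4 + 0.36) / 5 = 0.0720%
Σ(r − r̄)² = (-0.29 − 0.0720)² + (-0.51 − 0.0720)² + (0.4 − 0.0720)² + … = 0.7679
σ = √[0.7679 / 4] = 0.4381%
IR = r̄ / tracking error = 0.0720 / 0.4381 = 0.1643

0.16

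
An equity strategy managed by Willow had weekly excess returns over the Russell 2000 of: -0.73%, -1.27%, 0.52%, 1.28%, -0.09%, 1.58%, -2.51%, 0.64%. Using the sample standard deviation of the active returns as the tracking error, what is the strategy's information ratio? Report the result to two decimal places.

r̄ = (-0.73 − 1.27 + 0.52 + 1.28 − 0.09 + 1.58 − 2.51 + 0.64) / 8 = -0.0725%
Σ(r − r̄)² = (-0.73 − (-0.0725))² + (-1.27 − (-0.0725))² + (0.52 − (-0.0725))² + … = 13.2268
sample σ = √(13.2268 / 7) = √1.8895 = 1.3746%
IR = r̄ / tracking error = -0.0725 / 1.3746 = -0.0527

-0.05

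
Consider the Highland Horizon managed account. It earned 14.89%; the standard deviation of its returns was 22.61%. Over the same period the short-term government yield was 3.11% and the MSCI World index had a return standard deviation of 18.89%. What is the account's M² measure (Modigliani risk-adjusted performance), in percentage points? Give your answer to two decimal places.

12.95

Sharpe = (Rp − Rf) / σp = (14.89% − 3.11%) / 22.61% = 0.5210
M² = Rf + Sharpe × σm = 3.11% + 0.5210 × 18.89% = 12.9517%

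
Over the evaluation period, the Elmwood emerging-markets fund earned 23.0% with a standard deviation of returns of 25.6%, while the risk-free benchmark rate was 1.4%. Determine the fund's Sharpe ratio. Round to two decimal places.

0.84

Sharpe = (Rp − Rf) / σp = (23.0% − 1.4%) / 25.6% = 21.60% / 25.6% = 0.8438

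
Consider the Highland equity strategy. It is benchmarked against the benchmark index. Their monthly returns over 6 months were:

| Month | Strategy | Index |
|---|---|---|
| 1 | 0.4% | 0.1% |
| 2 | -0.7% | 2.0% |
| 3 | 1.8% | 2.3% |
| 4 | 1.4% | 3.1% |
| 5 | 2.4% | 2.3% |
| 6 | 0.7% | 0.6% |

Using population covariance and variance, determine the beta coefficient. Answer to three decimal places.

r̄p = 1.0000%,  r̄m = 1.7333%
Cov = Σ(rp − r̄p)(rm − r̄m) / 6 = 0.4433
Var(rm) = Σ(rm − r̄m)² / 6 = 1.0889
β = Cov / Var = 0.4433 / 1.0889 = 0.4071

0.407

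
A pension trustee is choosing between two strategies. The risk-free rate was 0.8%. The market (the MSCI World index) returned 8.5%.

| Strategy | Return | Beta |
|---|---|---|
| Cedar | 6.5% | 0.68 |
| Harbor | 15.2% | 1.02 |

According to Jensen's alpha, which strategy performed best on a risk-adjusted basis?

Cedar: α = 6.5% − [0.8% + 0.68 × (8.5% − 0.8%)] = 0.464
Harbor: α = 15.2% − [0.8% + 1.02 × (8.5% − 0.8%)] = 6.546
Highest: Harbor (6.546).

Harbor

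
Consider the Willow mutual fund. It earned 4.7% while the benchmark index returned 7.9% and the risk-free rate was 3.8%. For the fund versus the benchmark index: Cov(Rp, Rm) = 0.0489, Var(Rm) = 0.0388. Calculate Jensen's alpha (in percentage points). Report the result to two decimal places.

-4.27

β = Cov / Var = 0.0489 / 0.0388 = 1.2603
E[R] = Rf + β(Rm − Rf) = 3.8% + 1.2603 × (7.9% − 3.8%) = 8.9672%
α = Rp − E[R] = 4.7% − 8.9672% = -4.2672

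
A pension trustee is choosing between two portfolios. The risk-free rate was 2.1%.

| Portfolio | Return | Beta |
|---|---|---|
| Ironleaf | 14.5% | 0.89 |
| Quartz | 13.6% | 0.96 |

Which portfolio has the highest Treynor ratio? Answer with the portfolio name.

Ironleaf: Treynor = (14.5% − 2.1%) / 0.89 = 13.933
Quartz: Treynor = (13.6% − 2.1%) / 0.96 = 11.979
Highest: Ironleaf (13.933).

Ironleaf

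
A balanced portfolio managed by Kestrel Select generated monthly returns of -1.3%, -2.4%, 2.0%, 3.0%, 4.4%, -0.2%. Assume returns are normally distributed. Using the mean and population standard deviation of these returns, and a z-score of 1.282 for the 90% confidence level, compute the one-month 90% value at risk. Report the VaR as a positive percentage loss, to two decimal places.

2.17

r̄ = (-1.3 − 2.4 + 2 + 3 + 4.4 − 0.2) / 6 = 0.9167%
Population std dev = √[34.8083 / 6] = 2.4086%
VaR = −(r̄ − z·σ) = −(0.9167 − 1.282 × 2.4086) = −(-2.1711) = 2.1711%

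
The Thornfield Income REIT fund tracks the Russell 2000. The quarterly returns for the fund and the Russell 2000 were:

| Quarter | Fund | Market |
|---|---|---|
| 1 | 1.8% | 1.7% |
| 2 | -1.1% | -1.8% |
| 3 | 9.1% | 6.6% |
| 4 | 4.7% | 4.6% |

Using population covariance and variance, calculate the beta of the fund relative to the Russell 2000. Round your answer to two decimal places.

1.16

r̄p = 3.6250%,  r̄m = 2.7750%
Cov = Σ(rp − r̄p)(rm − r̄m) / 4 = 11.6206
Var(rm) = Σ(rm − r̄m)² / 4 = 10.0119
β = Cov / Var = 11.6206 / 10.0119 = 1.1607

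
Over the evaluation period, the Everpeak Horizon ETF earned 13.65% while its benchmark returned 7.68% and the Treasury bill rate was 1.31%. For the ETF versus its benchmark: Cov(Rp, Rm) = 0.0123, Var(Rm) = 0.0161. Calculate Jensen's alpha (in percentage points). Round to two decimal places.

7.47

β = Cov / Var = 0.0123 / 0.0161 = 0.7640
E[R] = Rf + β(Rm − Rf) = 1.31% + 0.7640 × (7.68% − 1.31%) = 6.1767%
α = Rp − E[R] = 13.65% − 6.1767% = 7.4733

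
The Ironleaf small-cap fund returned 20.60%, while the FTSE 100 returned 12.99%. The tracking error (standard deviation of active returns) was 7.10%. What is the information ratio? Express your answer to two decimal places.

IR = (Rp − Rb) / TE = (20.60% − 12.99%) / 7.10% = 7.61% / 7.10% = 1.0718

1.07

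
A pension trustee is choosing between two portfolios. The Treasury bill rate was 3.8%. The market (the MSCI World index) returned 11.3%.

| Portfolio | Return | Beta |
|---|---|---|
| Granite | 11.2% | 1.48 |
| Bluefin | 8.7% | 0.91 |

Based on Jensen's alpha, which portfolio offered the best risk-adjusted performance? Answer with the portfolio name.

Bluefin

Granite: α = 11.2% − [3.8% + 1.48 × (11.3% − 3.8%)] = -3.700
Bluefin: α = 8.7% − [3.8% + 0.91 × (11.3% − 3.8%)] = -1.925
Highest: Bluefin (-1.925).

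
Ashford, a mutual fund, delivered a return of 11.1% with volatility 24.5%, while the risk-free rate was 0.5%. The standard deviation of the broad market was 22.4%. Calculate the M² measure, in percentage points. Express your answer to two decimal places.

Sharpe = (Rp − Rf) / σp = (11.1% − 0.5%) / 24.5% = 0.4327
M² = Rf + Sharpe × σm = 0.5% + 0.4327 × 22.4% = 10.1925%

10.19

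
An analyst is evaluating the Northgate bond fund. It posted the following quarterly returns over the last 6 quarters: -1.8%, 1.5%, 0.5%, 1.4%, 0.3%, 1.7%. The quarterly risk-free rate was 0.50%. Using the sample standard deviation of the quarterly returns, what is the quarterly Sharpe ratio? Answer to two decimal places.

r̄ = (-1.8 + 1.5 + 0.5 + 1.4 + 0.3 + 1.7) / 6 = 0.6000%
Sample std dev = √[8.5200 / 5] = 1.3054%
Sharpe = (r̄ − rf) / σ = (0.6000 − 0.5) / 1.3054 = 0.1000 / 1.3054 = 0.0766

0.08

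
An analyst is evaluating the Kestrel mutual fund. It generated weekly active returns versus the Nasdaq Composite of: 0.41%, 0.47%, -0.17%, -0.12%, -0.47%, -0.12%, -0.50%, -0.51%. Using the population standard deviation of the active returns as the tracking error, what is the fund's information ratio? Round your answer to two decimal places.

Mean return μ = -1.010 / 8 = -0.1263%
Population σ = √[Σ(r − μ)² / 8] = √[1.0502 / 8] = √0.1313 = 0.3624%
IR = μ / tracking error = -0.1263 / 0.3624 = -0.3485

-0.35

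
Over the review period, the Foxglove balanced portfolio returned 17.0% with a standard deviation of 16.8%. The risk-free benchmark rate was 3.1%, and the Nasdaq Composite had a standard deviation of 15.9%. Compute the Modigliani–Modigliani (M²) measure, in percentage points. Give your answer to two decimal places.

Sharpe = (Rp − Rf) / σp = (17.0% − 3.1%) / 16.8% = 0.8274
M² = Rf + Sharpe × σm = 3.1% + 0.8274 × 15.9% = 16.2557%

16.26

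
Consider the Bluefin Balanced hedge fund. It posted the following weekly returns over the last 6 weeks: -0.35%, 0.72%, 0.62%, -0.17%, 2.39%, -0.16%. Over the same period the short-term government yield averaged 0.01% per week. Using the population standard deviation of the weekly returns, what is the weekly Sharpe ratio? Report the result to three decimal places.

0.533

Mean return μ = 3.050 / 6 = 0.5083%
Σ(r − μ)² = 5.2415; population σ = √(5.2415/6) = 0.9347%
Sharpe = (μ − rf) / σ = (0.5083 − 0.01) / 0.9347 = 0.4983 / 0.9347 = 0.5331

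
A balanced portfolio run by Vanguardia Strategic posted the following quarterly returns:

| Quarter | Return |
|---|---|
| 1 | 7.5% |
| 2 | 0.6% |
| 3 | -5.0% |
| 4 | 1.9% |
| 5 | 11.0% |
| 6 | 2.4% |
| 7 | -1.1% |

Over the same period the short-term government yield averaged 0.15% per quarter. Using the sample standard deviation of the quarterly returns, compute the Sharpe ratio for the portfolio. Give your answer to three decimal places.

0.436

μ = (7.5 + 0.6 − 5 + 1.9 + 11 + 2.4 − 1.1) / 7 = 17.30 / 7 = 2.4714%
Σ(r − μ)² = 170.4343; sample σ = √(170.4343/6) = 5.3297%
Sharpe = (μ − rf) / σ = (2.4714 − 0.15) / 5.3297 = 2.3214 / 5.3297 = 0.4356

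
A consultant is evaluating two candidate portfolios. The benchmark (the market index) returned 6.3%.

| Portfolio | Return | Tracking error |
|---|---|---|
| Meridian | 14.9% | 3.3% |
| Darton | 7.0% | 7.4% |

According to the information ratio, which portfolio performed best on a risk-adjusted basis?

Meridian

Meridian: IR = (14.9% − 6.3%) / 3.3% = 2.606
Darton: IR = (7.0% − 6.3%) / 7.4% = 0.095
Highest: Meridian (2.606).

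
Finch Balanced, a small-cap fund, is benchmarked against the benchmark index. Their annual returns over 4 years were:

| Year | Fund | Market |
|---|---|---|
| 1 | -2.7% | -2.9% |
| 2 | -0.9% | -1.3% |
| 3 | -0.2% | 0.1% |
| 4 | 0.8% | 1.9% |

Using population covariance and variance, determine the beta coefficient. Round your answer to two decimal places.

r̄p = -0.7500%,  r̄m = -0.5500%
Cov = Σ(rp − r̄p)(rm − r̄m) / 4 = 2.2125
Var(rm) = Σ(rm − r̄m)² / 4 = 3.1275
β = Cov / Var = 2.2125 / 3.1275 = 0.7074

0.71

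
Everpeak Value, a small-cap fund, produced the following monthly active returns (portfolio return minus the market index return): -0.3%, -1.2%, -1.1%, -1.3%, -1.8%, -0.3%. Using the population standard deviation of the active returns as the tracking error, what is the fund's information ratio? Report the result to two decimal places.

r̄ = (-0.3 − 1.2 − 1.1 − 1.3 − 1.8 − 0.3) / 6 = -6.00 / 6 = -1.0000%
Population σ = √[Σ(r − r̄)² / 6] = √[1.7600 / 6] = √0.2933 = 0.5416%
IR = r̄ / tracking error = -1.0000 / 0.5416 = -1.8464

-1.85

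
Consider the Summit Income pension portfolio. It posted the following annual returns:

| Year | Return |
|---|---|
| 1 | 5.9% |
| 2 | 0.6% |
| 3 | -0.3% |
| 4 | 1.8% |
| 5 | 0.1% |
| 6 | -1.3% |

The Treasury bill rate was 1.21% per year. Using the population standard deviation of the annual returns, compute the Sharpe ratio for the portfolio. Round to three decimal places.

-0.033

μ = (5.9 + 0.6 − 0.3 + 1.8 + 0.1 − 1.3) / 6 = 6.80 / 6 = 1.1333%
Σ(r − μ)² = (5.9 − 1.1333)² + (0.6 − 1.1333)² + … = 32.4933
population σ = √(32.4933 / 6) = √5.4156 = 2.3271%
Sharpe = (μ − rf) / σ = (1.1333 − 1.21) / 2.3271 = -0.0767 / 2.3271 = -0.0330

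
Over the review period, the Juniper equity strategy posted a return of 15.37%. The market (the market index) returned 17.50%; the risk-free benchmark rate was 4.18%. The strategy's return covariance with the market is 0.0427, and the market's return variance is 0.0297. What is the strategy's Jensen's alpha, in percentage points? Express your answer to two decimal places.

β = Cov / Var = 0.0427 / 0.0297 = 1.4377
E[R] = Rf + β(Rm − Rf) = 4.18% + 1.4377 × (17.50% − 4.18%) = 23.3302%
α = Rp − E[R] = 15.37% − 23.3302% = -7.9602

-7.96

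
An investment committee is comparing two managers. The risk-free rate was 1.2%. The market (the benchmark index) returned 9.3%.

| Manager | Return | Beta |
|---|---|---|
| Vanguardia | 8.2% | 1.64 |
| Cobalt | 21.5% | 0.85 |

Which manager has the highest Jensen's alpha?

Cobalt

Vanguardia: α = 8.2% − [1.2% + 1.64 × (9.3% − 1.2%)] = -6.284
Cobalt: α = 21.5% − [1.2% + 0.85 × (9.3% − 1.2%)] = 13.415
Highest: Cobalt (13.415).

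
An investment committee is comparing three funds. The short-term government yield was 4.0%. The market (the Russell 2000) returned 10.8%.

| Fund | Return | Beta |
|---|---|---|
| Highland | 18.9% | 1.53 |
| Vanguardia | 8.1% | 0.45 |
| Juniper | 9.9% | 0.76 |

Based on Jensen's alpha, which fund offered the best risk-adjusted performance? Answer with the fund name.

Highland: α = 18.9% − [4.0% + 1.53 × (10.8% − 4.0%)] = 4.496
Vanguardia: α = 8.1% − [4.0% + 0.45 × (10.8% − 4.0%)] = 1.040
Juniper: α = 9.9% − [4.0% + 0.76 × (10.8% − 4.0%)] = 0.732
Highest: Highland (4.496).

Highland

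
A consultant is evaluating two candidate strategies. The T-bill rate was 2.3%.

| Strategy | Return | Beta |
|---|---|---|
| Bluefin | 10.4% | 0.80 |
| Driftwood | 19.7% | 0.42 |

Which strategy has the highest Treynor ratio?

Driftwood

Bluefin: Treynor = (10.4% − 2.3%) / 0.80 = 10.125
Driftwood: Treynor = (19.7% − 2.3%) / 0.42 = 41.429
Highest: Driftwood (41.429).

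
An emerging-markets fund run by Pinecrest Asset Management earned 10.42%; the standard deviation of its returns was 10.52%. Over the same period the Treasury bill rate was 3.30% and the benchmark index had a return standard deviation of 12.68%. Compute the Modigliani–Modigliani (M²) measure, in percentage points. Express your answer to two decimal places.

11.88

Sharpe = (Rp − Rf) / σp = (10.42% − 3.30%) / 10.52% = 0.6768
M² = Rf + Sharpe × σm = 3.30% + 0.6768 × 12.68% = 11.8818%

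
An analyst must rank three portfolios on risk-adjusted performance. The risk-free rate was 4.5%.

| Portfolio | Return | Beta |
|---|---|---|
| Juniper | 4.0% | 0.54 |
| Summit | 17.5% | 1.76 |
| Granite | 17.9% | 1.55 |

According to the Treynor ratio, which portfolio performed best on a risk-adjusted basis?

Juniper: Treynor = (4.0% − 4.5%) / 0.54 = -0.926
Summit: Treynor = (17.5% − 4.5%) / 1.76 = 7.386
Granite: Treynor = (17.9% − 4.5%) / 1.55 = 8.645
Highest: Granite (8.645).

Granite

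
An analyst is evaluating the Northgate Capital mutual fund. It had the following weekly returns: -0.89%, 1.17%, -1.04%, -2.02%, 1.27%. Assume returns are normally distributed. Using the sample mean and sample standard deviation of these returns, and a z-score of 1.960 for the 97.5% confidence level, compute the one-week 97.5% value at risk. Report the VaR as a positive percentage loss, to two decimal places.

3.16

r̄ = (-0.89 + 1.17 − 1.04 − 2.02 + 1.27) / 5 = -1.510 / 5 = -0.3020%
Σ(r − r̄)² = 8.4799; sample σ = √(8.4799/4) = 1.4560%
VaR = −(r̄ − z·σ) = −(-0.3020 − 1.960 × 1.4560) = −(-3.1558) = 3.1558%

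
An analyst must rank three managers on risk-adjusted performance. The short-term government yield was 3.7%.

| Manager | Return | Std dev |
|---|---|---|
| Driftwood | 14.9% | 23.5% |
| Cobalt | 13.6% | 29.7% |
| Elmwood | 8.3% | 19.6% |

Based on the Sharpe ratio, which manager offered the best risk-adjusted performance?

Driftwood: Sharpe ratio = (14.9% − 3.7%) / 23.5% = 0.477
Cobalt: Sharpe ratio = (13.6% − 3.7%) / 29.7% = 0.333
Elmwood: Sharpe ratio = (8.3% − 3.7%) / 19.6% = 0.235
Highest: Driftwood (0.477).

Driftwood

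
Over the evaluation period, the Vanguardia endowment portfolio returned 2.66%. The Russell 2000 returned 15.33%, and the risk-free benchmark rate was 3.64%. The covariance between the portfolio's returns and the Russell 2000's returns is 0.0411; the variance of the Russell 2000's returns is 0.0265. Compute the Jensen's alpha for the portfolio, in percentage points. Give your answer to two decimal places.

β = Cov / Var = 0.0411 / 0.0265 = 1.5509
E[R] = Rf + β(Rm − Rf) = 3.64% + 1.5509 × (15.33% − 3.64%) = 21.7700%
α = Rp − E[R] = 2.66% − 21.7700% = -19.1100

-19.11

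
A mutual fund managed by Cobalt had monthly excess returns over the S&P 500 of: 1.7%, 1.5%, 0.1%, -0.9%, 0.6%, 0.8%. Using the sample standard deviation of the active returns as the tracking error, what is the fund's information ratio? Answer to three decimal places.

Mean return μ = 3.80 / 6 = 0.6333%
Σ(r − μ)² = (1.7 − 0.6333)² + (1.5 − 0.6333)² + … = 4.5533
σ = √[4.5533 / 5] = 0.9543%
IR = μ / tracking error = 0.6333 / 0.9543 = 0.6636

0.664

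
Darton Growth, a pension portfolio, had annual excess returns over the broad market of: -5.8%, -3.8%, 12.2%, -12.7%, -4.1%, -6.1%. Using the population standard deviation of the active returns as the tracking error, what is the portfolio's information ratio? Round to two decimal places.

-0.45

r̄ = (-5.8 − 3.8 + 12.2 − 12.7 − 4.1 − 6.1) / 6 = -3.3833%
Σ(r − r̄)² = (-5.8 − (-3.3833))² + (-3.8 − (-3.3833))² + … = 343.5483
σ = √[343.5483 / 6] = 7.5669%
IR = r̄ / tracking error = -3.3833 / 7.5669 = -0.4471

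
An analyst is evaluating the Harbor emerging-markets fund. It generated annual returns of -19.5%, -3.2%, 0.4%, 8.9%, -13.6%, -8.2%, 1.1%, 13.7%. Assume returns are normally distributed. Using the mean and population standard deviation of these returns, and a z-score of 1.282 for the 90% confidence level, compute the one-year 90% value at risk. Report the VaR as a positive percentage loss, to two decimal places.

μ = (-19.5 − 3.2 + 0.4 + 8.9 − 13.6 − 8.2 + 1.1 + 13.7) / 8 = -20.40 / 8 = -2.5500%
Population σ = √[Σ(r − μ)² / 8] = √[858.9400 / 8] = √107.3675 = 10.3618%
VaR = −(μ − z·σ) = −(-2.5500 − 1.282 × 10.3618) = −(-15.8338) = 15.8338%

15.83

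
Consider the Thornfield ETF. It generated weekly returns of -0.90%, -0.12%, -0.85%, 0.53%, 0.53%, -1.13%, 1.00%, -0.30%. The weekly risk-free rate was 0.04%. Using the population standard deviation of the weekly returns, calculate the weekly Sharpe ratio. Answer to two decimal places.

Mean return μ = -1.240 / 8 = -0.1550%
Population σ = √[Σ(r − μ)² / 8] = √[4.2834 / 8] = √0.5354 = 0.7317%
Sharpe = (μ − rf) / σ = (-0.1550 − 0.04) / 0.7317 = -0.1950 / 0.7317 = -0.2665

-0.27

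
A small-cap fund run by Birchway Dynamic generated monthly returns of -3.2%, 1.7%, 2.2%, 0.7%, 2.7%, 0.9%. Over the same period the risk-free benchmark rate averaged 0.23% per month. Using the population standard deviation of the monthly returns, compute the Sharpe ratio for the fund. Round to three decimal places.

Mean return μ = 5.00 / 6 = 0.8333%
Σ(r − μ)² = (-3.2 − 0.8333)² + (1.7 − 0.8333)² + (2.2 − 0.8333)² + … = 22.3933
σ = √[22.3933 / 6] = 1.9319%
Sharpe = (μ − rf) / σ = (0.8333 − 0.23) / 1.9319 = 0.6033 / 1.9319 = 0.3123

0.312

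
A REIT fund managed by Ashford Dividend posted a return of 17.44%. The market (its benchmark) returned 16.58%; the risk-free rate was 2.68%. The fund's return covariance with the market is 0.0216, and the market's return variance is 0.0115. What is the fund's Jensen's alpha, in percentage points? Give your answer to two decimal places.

β = Cov / Var = 0.0216 / 0.0115 = 1.8783
E[R] = Rf + β(Rm − Rf) = 2.68% + 1.8783 × (16.58% − 2.68%) = 28.7884%
α = Rp − E[R] = 17.44% − 28.7884% = -11.3484

-11.35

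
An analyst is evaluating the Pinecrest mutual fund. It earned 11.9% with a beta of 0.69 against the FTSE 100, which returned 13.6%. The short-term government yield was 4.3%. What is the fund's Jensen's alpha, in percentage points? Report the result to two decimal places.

1.18

CAPM expected return = Rf + β(Rm − Rf) = 4.3% + 0.69 × (13.6% − 4.3%) = 4.3 + 0.69 × 9.30 = 10.7170%
Jensen's α = Rp − E[R] = 11.9% − 10.7170% = 1.1830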